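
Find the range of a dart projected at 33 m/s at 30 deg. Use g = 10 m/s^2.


Given: v0 = 33 m/s, theta = 30 deg, g = 10 m/s^2
sin(2*30) = sin(60) = sqrt(3)/2
Using R = v0^2 * sin(2*theta) / g
R = 33^2 * (sqrt(3)/2) / 10
R = 1089 * sqrt(3) / 20
R = 1089/20*sqrt(3) m

1089/20*sqrt(3) m


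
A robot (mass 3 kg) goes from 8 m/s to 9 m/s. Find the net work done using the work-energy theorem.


Given: m = 3 kg, v0 = 8 m/s, v = 9 m/s
Using W = (1/2)*m*(v^2 - v0^2)
v^2 = 9^2 = 81
v0^2 = 8^2 = 64
v^2 - v0^2 = 81 - 64 = 17
W = (1/2)*3*17 = 51/2 J

51/2 J


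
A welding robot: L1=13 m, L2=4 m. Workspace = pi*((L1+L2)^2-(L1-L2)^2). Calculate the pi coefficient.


Given: L1 = 13, L2 = 4
(L1+L2)^2 = (17)^2 = 289
(L1-L2)^2 = (9)^2 = 81
Difference = 289 - 81 = 208
This equals 4*L1*L2 = 4*13*4 = 208
Workspace area = 208*pi

208


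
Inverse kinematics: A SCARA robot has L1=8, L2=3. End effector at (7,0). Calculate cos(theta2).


Given: L1 = 8, L2 = 3, target (x, y) = (7, 0)
Using cos(theta2) = (x^2 + y^2 - L1^2 - L2^2) / (2*L1*L2)
x^2 + y^2 = 7^2 + 0 = 49
L1^2 + L2^2 = 64 + 9 = 73
Numerator = 49 - 73 = -24
Denominator = 2*8*3 = 48
cos(theta2) = -24/48 = -1/2

-1/2


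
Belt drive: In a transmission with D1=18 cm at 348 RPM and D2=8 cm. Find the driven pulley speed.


Given: D1 = 18 cm, w1 = 348 RPM, D2 = 8 cm
Using D1*w1 = D2*w2
w2 = D1*w1 / D2
w2 = 18*348 / 8
w2 = 6264 / 8
w2 = 783 RPM

783 RPM


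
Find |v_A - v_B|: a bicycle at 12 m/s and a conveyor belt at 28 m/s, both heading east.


Given: v_A = 12 m/s east, v_B = 28 m/s east
Both move in the same direction; relative speed = |v_A - v_B|
|12 - 28| = |-16|
= 16 m/s

16 m/s


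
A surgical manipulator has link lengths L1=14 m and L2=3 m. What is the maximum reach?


Given: L1 = 14 m, L2 = 3 m
For a 2-link planar arm, max reach = L1 + L2 (fully extended)
Max reach = 14 + 3
Max reach = 17 m

17 m


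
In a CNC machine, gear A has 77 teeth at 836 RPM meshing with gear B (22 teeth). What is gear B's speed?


Given: N1 = 77 teeth, w1 = 836 RPM, N2 = 22 teeth
Using N1*w1 = N2*w2
w2 = N1*w1 / N2
w2 = 77*836 / 22
w2 = 64372 / 22
w2 = 2926 RPM

2926 RPM


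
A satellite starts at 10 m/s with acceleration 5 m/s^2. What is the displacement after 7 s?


Given: v0 = 10 m/s, a = 5 m/s^2, t = 7 s
Using s = v0*t + (1/2)*a*t^2
s = 10*7 + (1/2)*5*7^2
s = 70 + (1/2)*245
s = 70 + 245/2
s = 385/2

385/2 m


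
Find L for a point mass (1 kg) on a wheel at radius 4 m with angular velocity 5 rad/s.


Given: m = 1 kg, r = 4 m, omega = 5 rad/s
For a point mass: I = m*r^2
I = 1*4^2 = 1*16 = 16
L = I*omega = 16*5
L = 80 kg*m^2/s

80 kg*m^2/s


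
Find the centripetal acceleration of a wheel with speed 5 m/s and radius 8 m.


Given: v = 5 m/s, r = 8 m
Using a_c = v^2 / r
a_c = 5^2 / 8
a_c = 25 / 8
a_c = 25/8 m/s^2

25/8 m/s^2


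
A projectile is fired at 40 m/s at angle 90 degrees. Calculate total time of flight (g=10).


Given: v0 = 40 m/s, theta = 90 deg, g = 10 m/s^2
sin(90) = 1
Using T = 2*v0*sin(theta) / g
T = 2*40*1 / 10
T = 80 / 10
T = 8 s

8 s


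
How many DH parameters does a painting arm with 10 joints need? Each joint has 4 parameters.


Given: 10 joints, 4 DH parameters per joint (d, theta, a, alpha)
Total DH parameters = number_of_joints * 4
Total = 10 * 4
Total = 40

40


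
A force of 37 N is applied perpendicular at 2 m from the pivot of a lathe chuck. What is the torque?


Given: F = 37 N, r = 2 m, angle = 90 deg (perpendicular)
Using tau = F * r * sin(90)
sin(90) = 1
tau = 37 * 2 * 1
tau = 74 Nm

74 Nm


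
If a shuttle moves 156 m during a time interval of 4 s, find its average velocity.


Given: distance d = 156 m, time t = 4 s
Using v = d / t
v = 156 / 4
v = 39 m/s

39 m/s


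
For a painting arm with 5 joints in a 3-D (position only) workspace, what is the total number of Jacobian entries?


Given: task space dimension = 3, joints = 5
Jacobian is a 3 x 5 matrix
Total entries = rows * columns
Total = 3 * 5
Total = 15

15


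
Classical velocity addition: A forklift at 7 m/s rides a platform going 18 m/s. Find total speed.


Given: object velocity = 7 m/s, platform velocity = 18 m/s (same direction)
Using classical velocity addition: v_total = v_object + v_platform
v_total = 7 + 18
v_total = 25 m/s

25 m/s


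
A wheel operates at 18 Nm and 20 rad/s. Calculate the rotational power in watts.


Given: tau = 18 Nm, omega = 20 rad/s
Using P = tau * omega
P = 18 * 20
P = 360 W

360 W


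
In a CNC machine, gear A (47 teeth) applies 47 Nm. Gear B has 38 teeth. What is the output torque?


Given: N1 = 47, N2 = 38, T1 = 47 Nm
Using T2/T1 = N2/N1
T2 = T1 * N2 / N1
T2 = 47 * 38 / 47
T2 = 1786 / 47
T2 = 38 Nm

38 Nm


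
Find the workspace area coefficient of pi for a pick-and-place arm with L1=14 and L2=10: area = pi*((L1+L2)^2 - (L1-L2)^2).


Given: L1 = 14, L2 = 10
(L1+L2)^2 = (24)^2 = 576
(L1-L2)^2 = (4)^2 = 16
Difference = 576 - 16 = 560
This equals 4*L1*L2 = 4*14*10 = 560
Workspace area = 560*pi

560


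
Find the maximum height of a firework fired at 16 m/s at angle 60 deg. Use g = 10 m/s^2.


Given: v0 = 16 m/s, theta = 60 deg, g = 10 m/s^2
sin^2(60) = 3/4
Using H = v0^2 * sin^2(theta) / (2*g)
H = 16^2 * 3/4 / (2*10)
H = 256 * 3/4 / 20
H = 192 / 20
H = 48/5 m

48/5 m


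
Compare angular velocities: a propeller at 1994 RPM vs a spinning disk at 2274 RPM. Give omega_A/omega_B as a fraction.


Given: RPM_A = 1994, RPM_B = 2274
omega = 2*pi*RPM/60, so omega_A/omega_B = RPM_A / RPM_B
omega_A/omega_B = 1994 / 2274
omega_A/omega_B = 997/1137

997/1137


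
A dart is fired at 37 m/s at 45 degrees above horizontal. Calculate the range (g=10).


Given: v0 = 37 m/s, theta = 45 deg, g = 10 m/s^2
sin(2*45) = sin(90) = 1
Using R = v0^2 * sin(2*theta) / g
R = 37^2 * 1 / 10
R = 1369 / 10
R = 1369/10 m

1369/10 m


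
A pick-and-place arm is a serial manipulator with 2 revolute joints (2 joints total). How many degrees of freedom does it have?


Given: serial robot with 2 revolute joints
DOF contribution per joint type: revolute=1, prismatic=1, spherical=3, fixed=0
DOF = 2*1
DOF = 2

2


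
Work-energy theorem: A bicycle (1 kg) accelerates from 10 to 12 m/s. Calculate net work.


Given: m = 1 kg, v0 = 10 m/s, v = 12 m/s
Using W = (1/2)*m*(v^2 - v0^2)
v^2 = 12^2 = 144
v0^2 = 10^2 = 100
v^2 - v0^2 = 144 - 100 = 44
W = (1/2)*1*44 = 22 J

22 J


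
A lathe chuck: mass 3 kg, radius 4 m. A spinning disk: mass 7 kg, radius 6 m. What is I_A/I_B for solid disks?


Given: M1=3 kg, R1=4 m, M2=7 kg, R2=6 m
For a disk: I = (1/2)*M*R^2, so I_A/I_B = (M1*R1^2)/(M2*R2^2)
M1*R1^2 = 3*16 = 48
M2*R2^2 = 7*36 = 252
I_A/I_B = 48/252 = 4/21

4/21


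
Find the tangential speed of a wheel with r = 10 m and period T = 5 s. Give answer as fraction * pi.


Given: radius r = 10 m, period T = 5 s
Using v = 2*pi*r / T
v = 2*pi*10 / 5
v = 20*pi / 5
v = 4*pi m/s

4*pi m/s


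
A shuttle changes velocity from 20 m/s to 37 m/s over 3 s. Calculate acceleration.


Given: initial velocity v0 = 20 m/s, final velocity v = 37 m/s, time t = 3 s
Using a = (v - v0) / t
a = (37 - 20) / 3
a = 17 / 3
a = 17/3 m/s^2

17/3 m/s^2


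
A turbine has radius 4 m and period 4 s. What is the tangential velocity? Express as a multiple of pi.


Given: radius r = 4 m, period T = 4 s
Using v = 2*pi*r / T
v = 2*pi*4 / 4
v = 8*pi / 4
v = 2*pi m/s

2*pi m/s


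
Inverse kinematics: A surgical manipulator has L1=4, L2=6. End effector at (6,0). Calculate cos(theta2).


Given: L1 = 4, L2 = 6, target (x, y) = (6, 0)
Using cos(theta2) = (x^2 + y^2 - L1^2 - L2^2) / (2*L1*L2)
x^2 + y^2 = 6^2 + 0 = 36
L1^2 + L2^2 = 16 + 36 = 52
Numerator = 36 - 52 = -16
Denominator = 2*4*6 = 48
cos(theta2) = -16/48 = -1/3

-1/3


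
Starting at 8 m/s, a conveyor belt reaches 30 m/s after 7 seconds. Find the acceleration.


Given: initial velocity v0 = 8 m/s, final velocity v = 30 m/s, time t = 7 s
Using a = (v - v0) / t
a = (30 - 8) / 7
a = 22 / 7
a = 22/7 m/s^2

22/7 m/s^2


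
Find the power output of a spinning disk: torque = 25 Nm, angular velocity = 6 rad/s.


Given: tau = 25 Nm, omega = 6 rad/s
Using P = tau * omega
P = 25 * 6
P = 150 W

150 W


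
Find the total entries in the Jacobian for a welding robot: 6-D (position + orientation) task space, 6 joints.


Given: task space dimension = 6, joints = 6
Jacobian is a 6 x 6 matrix
Total entries = rows * columns
Total = 6 * 6
Total = 36

36


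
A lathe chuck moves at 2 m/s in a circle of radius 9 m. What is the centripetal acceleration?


Given: v = 2 m/s, r = 9 m
Using a_c = v^2 / r
a_c = 2^2 / 9
a_c = 4 / 9
a_c = 4/9 m/s^2

4/9 m/s^2


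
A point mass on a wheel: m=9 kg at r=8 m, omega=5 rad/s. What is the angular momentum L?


Given: m = 9 kg, r = 8 m, omega = 5 rad/s
For a point mass: I = m*r^2
I = 9*8^2 = 9*64 = 576
L = I*omega = 576*5
L = 2880 kg*m^2/s

2880 kg*m^2/s


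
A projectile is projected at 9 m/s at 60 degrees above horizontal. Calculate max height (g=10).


Given: v0 = 9 m/s, theta = 60 deg, g = 10 m/s^2
sin^2(60) = 3/4
Using H = v0^2 * sin^2(theta) / (2*g)
H = 9^2 * 3/4 / (2*10)
H = 81 * 3/4 / 20
H = 243/4 / 20
H = 243/80 m

243/80 m


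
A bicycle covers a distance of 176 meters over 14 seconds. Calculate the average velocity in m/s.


Given: distance d = 176 m, time t = 14 s
Using v = d / t
v = 176 / 14
v = 88/7 m/s

88/7 m/s


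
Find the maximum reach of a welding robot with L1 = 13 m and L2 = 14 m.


Given: L1 = 13 m, L2 = 14 m
For a 2-link planar arm, max reach = L1 + L2 (fully extended)
Max reach = 13 + 14
Max reach = 27 m

27 m


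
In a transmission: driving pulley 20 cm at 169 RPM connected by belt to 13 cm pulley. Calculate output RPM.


Given: D1 = 20 cm, w1 = 169 RPM, D2 = 13 cm
Using D1*w1 = D2*w2
w2 = D1*w1 / D2
w2 = 20*169 / 13
w2 = 3380 / 13
w2 = 260 RPM

260 RPM


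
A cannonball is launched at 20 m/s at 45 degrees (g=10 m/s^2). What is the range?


Given: v0 = 20 m/s, theta = 45 deg, g = 10 m/s^2
sin(2*45) = sin(90) = 1
Using R = v0^2 * sin(2*theta) / g
R = 20^2 * 1 / 10
R = 400 / 10
R = 40 m

40 m


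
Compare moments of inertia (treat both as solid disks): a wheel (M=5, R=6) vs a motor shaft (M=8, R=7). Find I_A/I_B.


Given: M1=5 kg, R1=6 m, M2=8 kg, R2=7 m
For a disk: I = (1/2)*M*R^2, so I_A/I_B = (M1*R1^2)/(M2*R2^2)
M1*R1^2 = 5*36 = 180
M2*R2^2 = 8*49 = 392
I_A/I_B = 180/392 = 45/98

45/98


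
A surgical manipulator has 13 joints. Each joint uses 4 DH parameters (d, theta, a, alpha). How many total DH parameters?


Given: 13 joints, 4 DH parameters per joint (d, theta, a, alpha)
Total DH parameters = number_of_joints * 4
Total = 13 * 4
Total = 52

52


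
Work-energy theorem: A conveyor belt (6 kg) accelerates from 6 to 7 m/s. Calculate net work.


Given: m = 6 kg, v0 = 6 m/s, v = 7 m/s
Using W = (1/2)*m*(v^2 - v0^2)
v^2 = 7^2 = 49
v0^2 = 6^2 = 36
v^2 - v0^2 = 49 - 36 = 13
W = (1/2)*6*13 = 39 J

39 J


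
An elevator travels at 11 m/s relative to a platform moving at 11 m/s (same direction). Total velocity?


Given: object velocity = 11 m/s, platform velocity = 11 m/s (same direction)
Using classical velocity addition: v_total = v_object + v_platform
v_total = 11 + 11
v_total = 22 m/s

22 m/s


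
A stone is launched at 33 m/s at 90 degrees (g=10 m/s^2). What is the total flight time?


Given: v0 = 33 m/s, theta = 90 deg, g = 10 m/s^2
sin(90) = 1
Using T = 2*v0*sin(theta) / g
T = 2*33*1 / 10
T = 66 / 10
T = 33/5 s

33/5 s


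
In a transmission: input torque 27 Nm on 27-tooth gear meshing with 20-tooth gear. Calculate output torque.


Given: N1 = 27, N2 = 20, T1 = 27 Nm
Using T2/T1 = N2/N1
T2 = T1 * N2 / N1
T2 = 27 * 20 / 27
T2 = 540 / 27
T2 = 20 Nm

20 Nm


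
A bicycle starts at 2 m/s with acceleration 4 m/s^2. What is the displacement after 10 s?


Given: v0 = 2 m/s, a = 4 m/s^2, t = 10 s
Using s = v0*t + (1/2)*a*t^2
s = 2*10 + (1/2)*4*10^2
s = 20 + (1/2)*400
s = 20 + 200
s = 220

220 m


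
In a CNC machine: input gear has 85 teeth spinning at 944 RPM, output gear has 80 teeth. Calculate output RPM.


Given: N1 = 85 teeth, w1 = 944 RPM, N2 = 80 teeth
Using N1*w1 = N2*w2
w2 = N1*w1 / N2
w2 = 85*944 / 80
w2 = 80240 / 80
w2 = 1003 RPM

1003 RPM


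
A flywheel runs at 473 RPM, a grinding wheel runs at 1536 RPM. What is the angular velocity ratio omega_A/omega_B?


Given: RPM_A = 473, RPM_B = 1536
omega = 2*pi*RPM/60, so omega_A/omega_B = RPM_A / RPM_B
omega_A/omega_B = 473 / 1536
omega_A/omega_B = 473/1536

473/1536


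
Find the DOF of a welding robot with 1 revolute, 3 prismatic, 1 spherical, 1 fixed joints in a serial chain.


Given: serial robot with 1 revolute, 3 prismatic, 1 spherical, 1 fixed joints
DOF contribution per joint type: revolute=1, prismatic=1, spherical=3, fixed=0
DOF = 1*1 + 3*1 + 1*3 + 1*0
DOF = 7

7


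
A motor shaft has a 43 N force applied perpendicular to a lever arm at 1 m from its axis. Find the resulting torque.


Given: F = 43 N, r = 1 m, angle = 90 deg (perpendicular)
Using tau = F * r * sin(90)
sin(90) = 1
tau = 43 * 1 * 1
tau = 43 Nm

43 Nm


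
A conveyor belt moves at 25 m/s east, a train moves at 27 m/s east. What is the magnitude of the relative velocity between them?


Given: v_A = 25 m/s east, v_B = 27 m/s east
Both move in the same direction; relative speed = |v_A - v_B|
|25 - 27| = |-2|
= 2 m/s

2 m/s


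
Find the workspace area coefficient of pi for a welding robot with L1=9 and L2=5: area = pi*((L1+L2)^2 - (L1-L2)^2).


Given: L1 = 9, L2 = 5
(L1+L2)^2 = (14)^2 = 196
(L1-L2)^2 = (4)^2 = 16
Difference = 196 - 16 = 180
This equals 4*L1*L2 = 4*9*5 = 180
Workspace area = 180*pi

180


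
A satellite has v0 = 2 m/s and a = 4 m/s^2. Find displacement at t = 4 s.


Given: v0 = 2 m/s, a = 4 m/s^2, t = 4 s
Using s = v0*t + (1/2)*a*t^2
s = 2*4 + (1/2)*4*4^2
s = 8 + (1/2)*64
s = 8 + 32
s = 40

40 m


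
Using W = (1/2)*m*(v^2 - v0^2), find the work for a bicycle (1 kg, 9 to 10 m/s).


Given: m = 1 kg, v0 = 9 m/s, v = 10 m/s
Using W = (1/2)*m*(v^2 - v0^2)
v^2 = 10^2 = 100
v0^2 = 9^2 = 81
v^2 - v0^2 = 100 - 81 = 19
W = (1/2)*1*19 = 19/2 J

19/2 J


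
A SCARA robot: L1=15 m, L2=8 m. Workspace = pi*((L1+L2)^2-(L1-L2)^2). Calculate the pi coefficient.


Given: L1 = 15, L2 = 8
(L1+L2)^2 = (23)^2 = 529
(L1-L2)^2 = (7)^2 = 49
Difference = 529 - 49 = 480
This equals 4*L1*L2 = 4*15*8 = 480
Workspace area = 480*pi

480


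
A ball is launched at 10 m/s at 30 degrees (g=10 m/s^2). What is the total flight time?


Given: v0 = 10 m/s, theta = 30 deg, g = 10 m/s^2
sin(30) = 1/2
Using T = 2*v0*sin(theta) / g
T = 2*10*1/2 / 10
T = 10 / 10
T = 1 s

1 s


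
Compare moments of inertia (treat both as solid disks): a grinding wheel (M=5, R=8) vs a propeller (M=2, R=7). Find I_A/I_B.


Given: M1=5 kg, R1=8 m, M2=2 kg, R2=7 m
For a disk: I = (1/2)*M*R^2, so I_A/I_B = (M1*R1^2)/(M2*R2^2)
M1*R1^2 = 5*64 = 320
M2*R2^2 = 2*49 = 98
I_A/I_B = 320/98 = 160/49

160/49


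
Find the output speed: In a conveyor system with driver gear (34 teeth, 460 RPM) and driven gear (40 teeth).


Given: N1 = 34 teeth, w1 = 460 RPM, N2 = 40 teeth
Using N1*w1 = N2*w2
w2 = N1*w1 / N2
w2 = 34*460 / 40
w2 = 15640 / 40
w2 = 391 RPM

391 RPM


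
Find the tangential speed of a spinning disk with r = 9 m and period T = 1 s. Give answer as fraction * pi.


Given: radius r = 9 m, period T = 1 s
Using v = 2*pi*r / T
v = 2*pi*9 / 1
v = 18*pi / 1
v = 18*pi m/s

18*pi m/s


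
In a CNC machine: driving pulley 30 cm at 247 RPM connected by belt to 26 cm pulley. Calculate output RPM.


Given: D1 = 30 cm, w1 = 247 RPM, D2 = 26 cm
Using D1*w1 = D2*w2
w2 = D1*w1 / D2
w2 = 30*247 / 26
w2 = 7410 / 26
w2 = 285 RPM

285 RPM


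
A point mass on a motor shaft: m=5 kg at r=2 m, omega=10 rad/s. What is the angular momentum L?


Given: m = 5 kg, r = 2 m, omega = 10 rad/s
For a point mass: I = m*r^2
I = 5*2^2 = 5*4 = 20
L = I*omega = 20*10
L = 200 kg*m^2/s

200 kg*m^2/s


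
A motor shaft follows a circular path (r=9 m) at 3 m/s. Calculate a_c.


Given: v = 3 m/s, r = 9 m
Using a_c = v^2 / r
a_c = 3^2 / 9
a_c = 9 / 9
a_c = 1 m/s^2

1 m/s^2


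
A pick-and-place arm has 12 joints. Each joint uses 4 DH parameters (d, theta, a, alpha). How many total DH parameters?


Given: 12 joints, 4 DH parameters per joint (d, theta, a, alpha)
Total DH parameters = number_of_joints * 4
Total = 12 * 4
Total = 48

48


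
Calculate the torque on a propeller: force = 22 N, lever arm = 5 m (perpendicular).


Given: F = 22 N, r = 5 m, angle = 90 deg (perpendicular)
Using tau = F * r * sin(90)
sin(90) = 1
tau = 22 * 5 * 1
tau = 110 Nm

110 Nm


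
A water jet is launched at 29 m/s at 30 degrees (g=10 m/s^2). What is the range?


Given: v0 = 29 m/s, theta = 30 deg, g = 10 m/s^2
sin(2*30) = sin(60) = sqrt(3)/2
Using R = v0^2 * sin(2*theta) / g
R = 29^2 * (sqrt(3)/2) / 10
R = 841 * sqrt(3) / 20
R = 841/20*sqrt(3) m

841/20*sqrt(3) m


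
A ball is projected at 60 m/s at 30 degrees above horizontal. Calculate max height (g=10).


Given: v0 = 60 m/s, theta = 30 deg, g = 10 m/s^2
sin^2(30) = 1/4
Using H = v0^2 * sin^2(theta) / (2*g)
H = 60^2 * 1/4 / (2*10)
H = 3600 * 1/4 / 20
H = 900 / 20
H = 45 m

45 m


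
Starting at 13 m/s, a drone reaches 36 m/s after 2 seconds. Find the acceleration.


Given: initial velocity v0 = 13 m/s, final velocity v = 36 m/s, time t = 2 s
Using a = (v - v0) / t
a = (36 - 13) / 2
a = 23 / 2
a = 23/2 m/s^2

23/2 m/s^2


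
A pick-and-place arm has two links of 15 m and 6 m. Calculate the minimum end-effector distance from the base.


Given: L1 = 15 m, L2 = 6 m
For a 2-link planar arm, min reach = |L1 - L2| (second link folded back)
Min reach = |15 - 6|
Min reach = 9 m

9 m


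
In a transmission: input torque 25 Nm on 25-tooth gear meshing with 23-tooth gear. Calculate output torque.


Given: N1 = 25, N2 = 23, T1 = 25 Nm
Using T2/T1 = N2/N1
T2 = T1 * N2 / N1
T2 = 25 * 23 / 25
T2 = 575 / 25
T2 = 23 Nm

23 Nm


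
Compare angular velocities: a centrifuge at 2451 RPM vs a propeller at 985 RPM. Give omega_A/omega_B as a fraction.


Given: RPM_A = 2451, RPM_B = 985
omega = 2*pi*RPM/60, so omega_A/omega_B = RPM_A / RPM_B
omega_A/omega_B = 2451 / 985
omega_A/omega_B = 2451/985

2451/985


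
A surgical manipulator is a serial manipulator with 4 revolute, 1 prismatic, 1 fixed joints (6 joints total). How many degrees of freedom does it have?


Given: serial robot with 4 revolute, 1 prismatic, 1 fixed joints
DOF contribution per joint type: revolute=1, prismatic=1, spherical=3, fixed=0
DOF = 4*1 + 1*1 + 1*0
DOF = 5

5


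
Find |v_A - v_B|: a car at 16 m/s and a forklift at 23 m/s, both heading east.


Given: v_A = 16 m/s east, v_B = 23 m/s east
Both move in the same direction; relative speed = |v_A - v_B|
|16 - 23| = |-7|
= 7 m/s

7 m/s


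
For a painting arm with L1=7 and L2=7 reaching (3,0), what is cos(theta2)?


Given: L1 = 7, L2 = 7, target (x, y) = (3, 0)
Using cos(theta2) = (x^2 + y^2 - L1^2 - L2^2) / (2*L1*L2)
x^2 + y^2 = 3^2 + 0 = 9
L1^2 + L2^2 = 49 + 49 = 98
Numerator = 9 - 98 = -89
Denominator = 2*7*7 = 98
cos(theta2) = -89/98 = -89/98

-89/98


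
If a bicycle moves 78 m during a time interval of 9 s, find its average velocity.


Given: distance d = 78 m, time t = 9 s
Using v = d / t
v = 78 / 9
v = 26/3 m/s

26/3 m/s


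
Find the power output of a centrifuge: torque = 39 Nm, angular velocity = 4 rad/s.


Given: tau = 39 Nm, omega = 4 rad/s
Using P = tau * omega
P = 39 * 4
P = 156 W

156 W


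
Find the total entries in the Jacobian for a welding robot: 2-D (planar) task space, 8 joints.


Given: task space dimension = 2, joints = 8
Jacobian is a 2 x 8 matrix
Total entries = rows * columns
Total = 2 * 8
Total = 16

16


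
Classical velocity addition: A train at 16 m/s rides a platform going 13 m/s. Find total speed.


Given: object velocity = 16 m/s, platform velocity = 13 m/s (same direction)
Using classical velocity addition: v_total = v_object + v_platform
v_total = 16 + 13
v_total = 29 m/s

29 m/s


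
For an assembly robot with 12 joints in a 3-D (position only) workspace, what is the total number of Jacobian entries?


Given: task space dimension = 3, joints = 12
Jacobian is a 3 x 12 matrix
Total entries = rows * columns
Total = 3 * 12
Total = 36

36


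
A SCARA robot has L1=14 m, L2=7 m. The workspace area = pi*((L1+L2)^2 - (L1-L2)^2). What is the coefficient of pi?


Given: L1 = 14, L2 = 7
(L1+L2)^2 = (21)^2 = 441
(L1-L2)^2 = (7)^2 = 49
Difference = 441 - 49 = 392
This equals 4*L1*L2 = 4*14*7 = 392
Workspace area = 392*pi

392


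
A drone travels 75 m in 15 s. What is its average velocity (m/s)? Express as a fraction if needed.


Given: distance d = 75 m, time t = 15 s
Using v = d / t
v = 75 / 15
v = 5 m/s

5 m/s


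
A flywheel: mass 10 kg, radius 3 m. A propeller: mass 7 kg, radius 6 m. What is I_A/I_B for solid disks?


Given: M1=10 kg, R1=3 m, M2=7 kg, R2=6 m
For a disk: I = (1/2)*M*R^2, so I_A/I_B = (M1*R1^2)/(M2*R2^2)
M1*R1^2 = 10*9 = 90
M2*R2^2 = 7*36 = 252
I_A/I_B = 90/252 = 5/14

5/14


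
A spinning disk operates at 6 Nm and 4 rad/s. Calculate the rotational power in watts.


Given: tau = 6 Nm, omega = 4 rad/s
Using P = tau * omega
P = 6 * 4
P = 24 W

24 W


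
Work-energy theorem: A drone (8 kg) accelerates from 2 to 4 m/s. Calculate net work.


Given: m = 8 kg, v0 = 2 m/s, v = 4 m/s
Using W = (1/2)*m*(v^2 - v0^2)
v^2 = 4^2 = 16
v0^2 = 2^2 = 4
v^2 - v0^2 = 16 - 4 = 12
W = (1/2)*8*12 = 48 J

48 J


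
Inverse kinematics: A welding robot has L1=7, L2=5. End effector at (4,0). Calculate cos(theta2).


Given: L1 = 7, L2 = 5, target (x, y) = (4, 0)
Using cos(theta2) = (x^2 + y^2 - L1^2 - L2^2) / (2*L1*L2)
x^2 + y^2 = 4^2 + 0 = 16
L1^2 + L2^2 = 49 + 25 = 74
Numerator = 16 - 74 = -58
Denominator = 2*7*5 = 70
cos(theta2) = -58/70 = -29/35

-29/35


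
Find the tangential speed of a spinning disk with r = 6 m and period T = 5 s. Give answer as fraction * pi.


Given: radius r = 6 m, period T = 5 s
Using v = 2*pi*r / T
v = 2*pi*6 / 5
v = 12*pi / 5
v = 12/5*pi m/s

12/5*pi m/s


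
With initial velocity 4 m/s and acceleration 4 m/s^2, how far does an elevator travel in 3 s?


Given: v0 = 4 m/s, a = 4 m/s^2, t = 3 s
Using s = v0*t + (1/2)*a*t^2
s = 4*3 + (1/2)*4*3^2
s = 12 + (1/2)*36
s = 12 + 18
s = 30

30 m


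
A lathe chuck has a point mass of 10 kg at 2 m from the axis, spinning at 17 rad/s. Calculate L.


Given: m = 10 kg, r = 2 m, omega = 17 rad/s
For a point mass: I = m*r^2
I = 10*2^2 = 10*4 = 40
L = I*omega = 40*17
L = 680 kg*m^2/s

680 kg*m^2/s


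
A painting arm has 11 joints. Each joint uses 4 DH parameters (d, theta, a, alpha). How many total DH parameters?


Given: 11 joints, 4 DH parameters per joint (d, theta, a, alpha)
Total DH parameters = number_of_joints * 4
Total = 11 * 4
Total = 44

44


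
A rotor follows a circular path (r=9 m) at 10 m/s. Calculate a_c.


Given: v = 10 m/s, r = 9 m
Using a_c = v^2 / r
a_c = 10^2 / 9
a_c = 100 / 9
a_c = 100/9 m/s^2

100/9 m/s^2


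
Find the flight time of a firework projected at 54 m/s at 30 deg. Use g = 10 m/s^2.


Given: v0 = 54 m/s, theta = 30 deg, g = 10 m/s^2
sin(30) = 1/2
Using T = 2*v0*sin(theta) / g
T = 2*54*1/2 / 10
T = 54 / 10
T = 27/5 s

27/5 s


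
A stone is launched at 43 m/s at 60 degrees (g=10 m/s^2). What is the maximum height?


Given: v0 = 43 m/s, theta = 60 deg, g = 10 m/s^2
sin^2(60) = 3/4
Using H = v0^2 * sin^2(theta) / (2*g)
H = 43^2 * 3/4 / (2*10)
H = 1849 * 3/4 / 20
H = 5547/4 / 20
H = 5547/80 m

5547/80 m


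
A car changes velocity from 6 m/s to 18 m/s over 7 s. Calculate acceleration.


Given: initial velocity v0 = 6 m/s, final velocity v = 18 m/s, time t = 7 s
Using a = (v - v0) / t
a = (18 - 6) / 7
a = 12 / 7
a = 12/7 m/s^2

12/7 m/s^2


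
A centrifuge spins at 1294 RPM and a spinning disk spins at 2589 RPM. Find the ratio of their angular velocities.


Given: RPM_A = 1294, RPM_B = 2589
omega = 2*pi*RPM/60, so omega_A/omega_B = RPM_A / RPM_B
omega_A/omega_B = 1294 / 2589
omega_A/omega_B = 1294/2589

1294/2589


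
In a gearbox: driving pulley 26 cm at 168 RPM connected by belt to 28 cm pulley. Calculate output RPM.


Given: D1 = 26 cm, w1 = 168 RPM, D2 = 28 cm
Using D1*w1 = D2*w2
w2 = D1*w1 / D2
w2 = 26*168 / 28
w2 = 4368 / 28
w2 = 156 RPM

156 RPM


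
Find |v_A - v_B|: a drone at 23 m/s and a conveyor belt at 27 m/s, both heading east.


Given: v_A = 23 m/s east, v_B = 27 m/s east
Both move in the same direction; relative speed = |v_A - v_B|
|23 - 27| = |-4|
= 4 m/s

4 m/s


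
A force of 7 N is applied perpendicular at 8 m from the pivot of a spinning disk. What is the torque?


Given: F = 7 N, r = 8 m, angle = 90 deg (perpendicular)
Using tau = F * r * sin(90)
sin(90) = 1
tau = 7 * 8 * 1
tau = 56 Nm

56 Nm


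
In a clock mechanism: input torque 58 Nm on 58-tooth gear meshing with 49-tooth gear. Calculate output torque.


Given: N1 = 58, N2 = 49, T1 = 58 Nm
Using T2/T1 = N2/N1
T2 = T1 * N2 / N1
T2 = 58 * 49 / 58
T2 = 2842 / 58
T2 = 49 Nm

49 Nm


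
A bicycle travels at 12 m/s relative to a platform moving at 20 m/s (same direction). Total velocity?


Given: object velocity = 12 m/s, platform velocity = 20 m/s (same direction)
Using classical velocity addition: v_total = v_object + v_platform
v_total = 12 + 20
v_total = 32 m/s

32 m/s


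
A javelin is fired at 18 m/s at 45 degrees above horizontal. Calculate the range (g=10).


Given: v0 = 18 m/s, theta = 45 deg, g = 10 m/s^2
sin(2*45) = sin(90) = 1
Using R = v0^2 * sin(2*theta) / g
R = 18^2 * 1 / 10
R = 324 / 10
R = 162/5 m

162/5 m


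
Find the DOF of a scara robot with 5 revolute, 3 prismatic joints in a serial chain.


Given: serial robot with 5 revolute, 3 prismatic joints
DOF contribution per joint type: revolute=1, prismatic=1, spherical=3, fixed=0
DOF = 5*1 + 3*1
DOF = 8

8


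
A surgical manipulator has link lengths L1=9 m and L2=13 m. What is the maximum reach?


Given: L1 = 9 m, L2 = 13 m
For a 2-link planar arm, max reach = L1 + L2 (fully extended)
Max reach = 9 + 13
Max reach = 22 m

22 m


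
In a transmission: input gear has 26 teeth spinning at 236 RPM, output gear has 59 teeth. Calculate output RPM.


Given: N1 = 26 teeth, w1 = 236 RPM, N2 = 59 teeth
Using N1*w1 = N2*w2
w2 = N1*w1 / N2
w2 = 26*236 / 59
w2 = 6136 / 59
w2 = 104 RPM

104 RPM


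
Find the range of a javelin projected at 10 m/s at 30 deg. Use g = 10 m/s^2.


Given: v0 = 10 m/s, theta = 30 deg, g = 10 m/s^2
sin(2*30) = sin(60) = sqrt(3)/2
Using R = v0^2 * sin(2*theta) / g
R = 10^2 * (sqrt(3)/2) / 10
R = 100 * sqrt(3) / 20
R = 5*sqrt(3) m

5*sqrt(3) m


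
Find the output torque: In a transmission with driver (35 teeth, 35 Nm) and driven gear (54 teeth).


Given: N1 = 35, N2 = 54, T1 = 35 Nm
Using T2/T1 = N2/N1
T2 = T1 * N2 / N1
T2 = 35 * 54 / 35
T2 = 1890 / 35
T2 = 54 Nm

54 Nm


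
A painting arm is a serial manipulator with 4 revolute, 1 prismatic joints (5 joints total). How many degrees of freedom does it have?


Given: serial robot with 4 revolute, 1 prismatic joints
DOF contribution per joint type: revolute=1, prismatic=1, spherical=3, fixed=0
DOF = 4*1 + 1*1
DOF = 5

5


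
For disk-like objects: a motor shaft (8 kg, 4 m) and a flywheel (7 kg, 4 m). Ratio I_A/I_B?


Given: M1=8 kg, R1=4 m, M2=7 kg, R2=4 m
For a disk: I = (1/2)*M*R^2, so I_A/I_B = (M1*R1^2)/(M2*R2^2)
M1*R1^2 = 8*16 = 128
M2*R2^2 = 7*16 = 112
I_A/I_B = 128/112 = 8/7

8/7


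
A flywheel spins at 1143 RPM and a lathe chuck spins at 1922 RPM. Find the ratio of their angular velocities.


Given: RPM_A = 1143, RPM_B = 1922
omega = 2*pi*RPM/60, so omega_A/omega_B = RPM_A / RPM_B
omega_A/omega_B = 1143 / 1922
omega_A/omega_B = 1143/1922

1143/1922


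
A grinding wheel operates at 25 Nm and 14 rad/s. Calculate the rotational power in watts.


Given: tau = 25 Nm, omega = 14 rad/s
Using P = tau * omega
P = 25 * 14
P = 350 W

350 W


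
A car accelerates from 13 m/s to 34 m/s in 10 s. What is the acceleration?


Given: initial velocity v0 = 13 m/s, final velocity v = 34 m/s, time t = 10 s
Using a = (v - v0) / t
a = (34 - 13) / 10
a = 21 / 10
a = 21/10 m/s^2

21/10 m/s^2


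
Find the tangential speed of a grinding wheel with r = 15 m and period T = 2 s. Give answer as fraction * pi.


Given: radius r = 15 m, period T = 2 s
Using v = 2*pi*r / T
v = 2*pi*15 / 2
v = 30*pi / 2
v = 15*pi m/s

15*pi m/s


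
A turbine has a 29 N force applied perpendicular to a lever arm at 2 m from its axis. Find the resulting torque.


Given: F = 29 N, r = 2 m, angle = 90 deg (perpendicular)
Using tau = F * r * sin(90)
sin(90) = 1
tau = 29 * 2 * 1
tau = 58 Nm

58 Nm


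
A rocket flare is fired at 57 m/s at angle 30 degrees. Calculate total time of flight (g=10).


Given: v0 = 57 m/s, theta = 30 deg, g = 10 m/s^2
sin(30) = 1/2
Using T = 2*v0*sin(theta) / g
T = 2*57*1/2 / 10
T = 57 / 10
T = 57/10 s

57/10 s


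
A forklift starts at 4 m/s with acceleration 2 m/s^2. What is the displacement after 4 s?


Given: v0 = 4 m/s, a = 2 m/s^2, t = 4 s
Using s = v0*t + (1/2)*a*t^2
s = 4*4 + (1/2)*2*4^2
s = 16 + (1/2)*32
s = 16 + 16
s = 32

32 m


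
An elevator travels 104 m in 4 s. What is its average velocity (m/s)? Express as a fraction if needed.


Given: distance d = 104 m, time t = 4 s
Using v = d / t
v = 104 / 4
v = 26 m/s

26 m/s


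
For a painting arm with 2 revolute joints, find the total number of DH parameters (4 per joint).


Given: 2 joints, 4 DH parameters per joint (d, theta, a, alpha)
Total DH parameters = number_of_joints * 4
Total = 2 * 4
Total = 8

8


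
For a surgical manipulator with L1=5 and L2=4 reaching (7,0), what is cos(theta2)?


Given: L1 = 5, L2 = 4, target (x, y) = (7, 0)
Using cos(theta2) = (x^2 + y^2 - L1^2 - L2^2) / (2*L1*L2)
x^2 + y^2 = 7^2 + 0 = 49
L1^2 + L2^2 = 25 + 16 = 41
Numerator = 49 - 41 = 8
Denominator = 2*5*4 = 40
cos(theta2) = 8/40 = 1/5

1/5


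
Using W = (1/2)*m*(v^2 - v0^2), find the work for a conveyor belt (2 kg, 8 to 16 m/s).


Given: m = 2 kg, v0 = 8 m/s, v = 16 m/s
Using W = (1/2)*m*(v^2 - v0^2)
v^2 = 16^2 = 256
v0^2 = 8^2 = 64
v^2 - v0^2 = 256 - 64 = 192
W = (1/2)*2*192 = 192 J

192 J


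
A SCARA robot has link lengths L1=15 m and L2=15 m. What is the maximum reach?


Given: L1 = 15 m, L2 = 15 m
For a 2-link planar arm, max reach = L1 + L2 (fully extended)
Max reach = 15 + 15
Max reach = 30 m

30 m


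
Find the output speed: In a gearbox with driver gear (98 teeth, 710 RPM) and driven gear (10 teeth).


Given: N1 = 98 teeth, w1 = 710 RPM, N2 = 10 teeth
Using N1*w1 = N2*w2
w2 = N1*w1 / N2
w2 = 98*710 / 10
w2 = 69580 / 10
w2 = 6958 RPM

6958 RPM


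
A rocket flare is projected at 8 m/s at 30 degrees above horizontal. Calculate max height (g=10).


Given: v0 = 8 m/s, theta = 30 deg, g = 10 m/s^2
sin^2(30) = 1/4
Using H = v0^2 * sin^2(theta) / (2*g)
H = 8^2 * 1/4 / (2*10)
H = 64 * 1/4 / 20
H = 16 / 20
H = 4/5 m

4/5 m


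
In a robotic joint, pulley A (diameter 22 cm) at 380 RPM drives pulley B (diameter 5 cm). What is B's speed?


Given: D1 = 22 cm, w1 = 380 RPM, D2 = 5 cm
Using D1*w1 = D2*w2
w2 = D1*w1 / D2
w2 = 22*380 / 5
w2 = 8360 / 5
w2 = 1672 RPM

1672 RPM


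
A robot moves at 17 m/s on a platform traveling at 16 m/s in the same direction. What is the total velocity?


Given: object velocity = 17 m/s, platform velocity = 16 m/s (same direction)
Using classical velocity addition: v_total = v_object + v_platform
v_total = 17 + 16
v_total = 33 m/s

33 m/s


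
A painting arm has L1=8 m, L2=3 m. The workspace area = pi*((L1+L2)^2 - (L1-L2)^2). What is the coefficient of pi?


Given: L1 = 8, L2 = 3
(L1+L2)^2 = (11)^2 = 121
(L1-L2)^2 = (5)^2 = 25
Difference = 121 - 25 = 96
This equals 4*L1*L2 = 4*8*3 = 96
Workspace area = 96*pi

96


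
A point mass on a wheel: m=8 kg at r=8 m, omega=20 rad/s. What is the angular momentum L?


Given: m = 8 kg, r = 8 m, omega = 20 rad/s
For a point mass: I = m*r^2
I = 8*8^2 = 8*64 = 512
L = I*omega = 512*20
L = 10240 kg*m^2/s

10240 kg*m^2/s


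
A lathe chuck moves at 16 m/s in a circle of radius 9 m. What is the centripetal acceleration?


Given: v = 16 m/s, r = 9 m
Using a_c = v^2 / r
a_c = 16^2 / 9
a_c = 256 / 9
a_c = 256/9 m/s^2

256/9 m/s^2


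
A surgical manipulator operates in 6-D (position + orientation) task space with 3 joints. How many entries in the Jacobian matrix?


Given: task space dimension = 6, joints = 3
Jacobian is a 6 x 3 matrix
Total entries = rows * columns
Total = 6 * 3
Total = 18

18


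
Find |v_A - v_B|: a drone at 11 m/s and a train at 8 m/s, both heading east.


Given: v_A = 11 m/s east, v_B = 8 m/s east
Both move in the same direction; relative speed = |v_A - v_B|
|11 - 8| = |3|
= 3 m/s

3 m/s


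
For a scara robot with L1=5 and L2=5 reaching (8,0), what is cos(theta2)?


Given: L1 = 5, L2 = 5, target (x, y) = (8, 0)
Using cos(theta2) = (x^2 + y^2 - L1^2 - L2^2) / (2*L1*L2)
x^2 + y^2 = 8^2 + 0 = 64
L1^2 + L2^2 = 25 + 25 = 50
Numerator = 64 - 50 = 14
Denominator = 2*5*5 = 50
cos(theta2) = 14/50 = 7/25

7/25


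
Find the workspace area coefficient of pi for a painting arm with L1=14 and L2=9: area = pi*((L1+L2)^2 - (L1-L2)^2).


Given: L1 = 14, L2 = 9
(L1+L2)^2 = (23)^2 = 529
(L1-L2)^2 = (5)^2 = 25
Difference = 529 - 25 = 504
This equals 4*L1*L2 = 4*14*9 = 504
Workspace area = 504*pi

504


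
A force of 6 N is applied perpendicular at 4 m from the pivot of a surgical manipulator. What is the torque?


Given: F = 6 N, r = 4 m, angle = 90 deg (perpendicular)
Using tau = F * r * sin(90)
sin(90) = 1
tau = 6 * 4 * 1
tau = 24 Nm

24 Nm


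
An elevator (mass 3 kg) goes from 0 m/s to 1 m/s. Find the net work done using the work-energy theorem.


Given: m = 3 kg, v0 = 0 m/s, v = 1 m/s
Using W = (1/2)*m*(v^2 - v0^2)
v^2 = 1^2 = 1
v0^2 = 0^2 = 0
v^2 - v0^2 = 1 - 0 = 1
W = (1/2)*3*1 = 3/2 J

3/2 J


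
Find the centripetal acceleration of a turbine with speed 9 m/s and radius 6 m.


Given: v = 9 m/s, r = 6 m
Using a_c = v^2 / r
a_c = 9^2 / 6
a_c = 81 / 6
a_c = 27/2 m/s^2

27/2 m/s^2


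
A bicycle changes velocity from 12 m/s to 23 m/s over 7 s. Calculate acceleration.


Given: initial velocity v0 = 12 m/s, final velocity v = 23 m/s, time t = 7 s
Using a = (v - v0) / t
a = (23 - 12) / 7
a = 11 / 7
a = 11/7 m/s^2

11/7 m/s^2


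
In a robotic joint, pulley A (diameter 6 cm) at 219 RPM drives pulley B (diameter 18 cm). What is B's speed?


Given: D1 = 6 cm, w1 = 219 RPM, D2 = 18 cm
Using D1*w1 = D2*w2
w2 = D1*w1 / D2
w2 = 6*219 / 18
w2 = 1314 / 18
w2 = 73 RPM

73 RPM


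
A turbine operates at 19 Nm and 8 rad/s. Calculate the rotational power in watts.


Given: tau = 19 Nm, omega = 8 rad/s
Using P = tau * omega
P = 19 * 8
P = 152 W

152 W


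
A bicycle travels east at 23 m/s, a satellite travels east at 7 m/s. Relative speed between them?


Given: v_A = 23 m/s east, v_B = 7 m/s east
Both move in the same direction; relative speed = |v_A - v_B|
|23 - 7| = |16|
= 16 m/s

16 m/s


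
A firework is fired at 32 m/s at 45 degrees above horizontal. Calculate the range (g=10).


Given: v0 = 32 m/s, theta = 45 deg, g = 10 m/s^2
sin(2*45) = sin(90) = 1
Using R = v0^2 * sin(2*theta) / g
R = 32^2 * 1 / 10
R = 1024 / 10
R = 512/5 m

512/5 m


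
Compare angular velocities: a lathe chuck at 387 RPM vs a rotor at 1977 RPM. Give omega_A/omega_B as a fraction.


Given: RPM_A = 387, RPM_B = 1977
omega = 2*pi*RPM/60, so omega_A/omega_B = RPM_A / RPM_B
omega_A/omega_B = 387 / 1977
omega_A/omega_B = 129/659

129/659


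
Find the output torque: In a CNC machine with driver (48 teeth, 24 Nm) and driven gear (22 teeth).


Given: N1 = 48, N2 = 22, T1 = 24 Nm
Using T2/T1 = N2/N1
T2 = T1 * N2 / N1
T2 = 24 * 22 / 48
T2 = 528 / 48
T2 = 11 Nm

11 Nm


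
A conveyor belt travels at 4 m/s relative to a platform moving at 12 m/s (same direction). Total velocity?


Given: object velocity = 4 m/s, platform velocity = 12 m/s (same direction)
Using classical velocity addition: v_total = v_object + v_platform
v_total = 4 + 12
v_total = 16 m/s

16 m/s


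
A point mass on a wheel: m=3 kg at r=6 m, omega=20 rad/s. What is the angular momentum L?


Given: m = 3 kg, r = 6 m, omega = 20 rad/s
For a point mass: I = m*r^2
I = 3*6^2 = 3*36 = 108
L = I*omega = 108*20
L = 2160 kg*m^2/s

2160 kg*m^2/s


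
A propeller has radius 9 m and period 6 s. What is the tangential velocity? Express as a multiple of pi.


Given: radius r = 9 m, period T = 6 s
Using v = 2*pi*r / T
v = 2*pi*9 / 6
v = 18*pi / 6
v = 3*pi m/s

3*pi m/s


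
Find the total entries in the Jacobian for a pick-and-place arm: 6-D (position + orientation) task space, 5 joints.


Given: task space dimension = 6, joints = 5
Jacobian is a 6 x 5 matrix
Total entries = rows * columns
Total = 6 * 5
Total = 30

30


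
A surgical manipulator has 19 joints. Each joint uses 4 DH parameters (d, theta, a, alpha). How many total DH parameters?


Given: 19 joints, 4 DH parameters per joint (d, theta, a, alpha)
Total DH parameters = number_of_joints * 4
Total = 19 * 4
Total = 76

76


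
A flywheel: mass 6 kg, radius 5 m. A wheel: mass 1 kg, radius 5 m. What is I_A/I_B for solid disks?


Given: M1=6 kg, R1=5 m, M2=1 kg, R2=5 m
For a disk: I = (1/2)*M*R^2, so I_A/I_B = (M1*R1^2)/(M2*R2^2)
M1*R1^2 = 6*25 = 150
M2*R2^2 = 1*25 = 25
I_A/I_B = 150/25 = 6

6


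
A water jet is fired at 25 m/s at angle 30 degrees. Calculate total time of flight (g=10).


Given: v0 = 25 m/s, theta = 30 deg, g = 10 m/s^2
sin(30) = 1/2
Using T = 2*v0*sin(theta) / g
T = 2*25*1/2 / 10
T = 25 / 10
T = 5/2 s

5/2 s


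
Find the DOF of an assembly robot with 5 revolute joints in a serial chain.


Given: serial robot with 5 revolute joints
DOF contribution per joint type: revolute=1, prismatic=1, spherical=3, fixed=0
DOF = 5*1
DOF = 5

5


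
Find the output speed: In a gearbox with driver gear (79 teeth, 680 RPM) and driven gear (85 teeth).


Given: N1 = 79 teeth, w1 = 680 RPM, N2 = 85 teeth
Using N1*w1 = N2*w2
w2 = N1*w1 / N2
w2 = 79*680 / 85
w2 = 53720 / 85
w2 = 632 RPM

632 RPM


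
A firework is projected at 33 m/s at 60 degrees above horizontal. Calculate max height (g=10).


Given: v0 = 33 m/s, theta = 60 deg, g = 10 m/s^2
sin^2(60) = 3/4
Using H = v0^2 * sin^2(theta) / (2*g)
H = 33^2 * 3/4 / (2*10)
H = 1089 * 3/4 / 20
H = 3267/4 / 20
H = 3267/80 m

3267/80 m


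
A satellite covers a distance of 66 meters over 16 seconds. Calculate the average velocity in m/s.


Given: distance d = 66 m, time t = 16 s
Using v = d / t
v = 66 / 16
v = 33/8 m/s

33/8 m/s


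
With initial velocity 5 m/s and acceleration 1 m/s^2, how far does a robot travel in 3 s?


Given: v0 = 5 m/s, a = 1 m/s^2, t = 3 s
Using s = v0*t + (1/2)*a*t^2
s = 5*3 + (1/2)*1*3^2
s = 15 + (1/2)*9
s = 15 + 9/2
s = 39/2

39/2 m


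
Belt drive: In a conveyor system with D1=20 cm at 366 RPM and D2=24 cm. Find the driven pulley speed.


Given: D1 = 20 cm, w1 = 366 RPM, D2 = 24 cm
Using D1*w1 = D2*w2
w2 = D1*w1 / D2
w2 = 20*366 / 24
w2 = 7320 / 24
w2 = 305 RPM

305 RPM


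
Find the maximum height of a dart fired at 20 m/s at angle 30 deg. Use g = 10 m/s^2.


Given: v0 = 20 m/s, theta = 30 deg, g = 10 m/s^2
sin^2(30) = 1/4
Using H = v0^2 * sin^2(theta) / (2*g)
H = 20^2 * 1/4 / (2*10)
H = 400 * 1/4 / 20
H = 100 / 20
H = 5 m

5 m


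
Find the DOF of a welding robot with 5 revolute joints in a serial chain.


Given: serial robot with 5 revolute joints
DOF contribution per joint type: revolute=1, prismatic=1, spherical=3, fixed=0
DOF = 5*1
DOF = 5

5


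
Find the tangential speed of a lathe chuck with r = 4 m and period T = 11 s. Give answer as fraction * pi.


Given: radius r = 4 m, period T = 11 s
Using v = 2*pi*r / T
v = 2*pi*4 / 11
v = 8*pi / 11
v = 8/11*pi m/s

8/11*pi m/s
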